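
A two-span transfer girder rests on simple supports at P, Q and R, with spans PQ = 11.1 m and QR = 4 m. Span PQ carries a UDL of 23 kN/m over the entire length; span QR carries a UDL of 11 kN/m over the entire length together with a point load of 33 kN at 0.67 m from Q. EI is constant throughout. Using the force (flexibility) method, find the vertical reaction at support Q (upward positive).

R_Q = 269.2 kN

Insert a hinge at Q; M_Q is the redundant, and each span becomes simply supported.
End slopes at the hinge Q, treating each span as simply supported:
  span PQ: UDL 23: wL³/(24EI) = 1311/EI
  span QR: UDL 11: wL³/(24EI) = 29.33/EI
  span QR: point load 33 at a = 0.67: Pab(L + b)/(6LEI) = 22.49/EI
  relative rotation θ_0 = (1311 + 51.82)/EI = 1362/EI
A unit hogging moment at Q produces rotation L₁/(3EI) + L₂/(3EI) = 5.033/EI.
Slope continuity at Q: θ_0 = M_Q·5.033/EI, so M_Q = 1362/5.033 = 270.7 kN·m (hogging).
Span PQ, ΣM about P with M_Q applied at Q: R_Q^{PQ}·11.1 = 1417 + 270.7, so R_Q^{PQ} = 152 kN and R_P = 255.3 − 152 = 103.3 kN.
Span QR, ΣM about R: R_Q^{QR}·4 = 197.9 + 270.7, so R_Q^{QR} = 117.1 kN and R_R = 77 − 117.1 = -40.14 kN.
R_Q = 152 + 117.1 = 269.2 kN.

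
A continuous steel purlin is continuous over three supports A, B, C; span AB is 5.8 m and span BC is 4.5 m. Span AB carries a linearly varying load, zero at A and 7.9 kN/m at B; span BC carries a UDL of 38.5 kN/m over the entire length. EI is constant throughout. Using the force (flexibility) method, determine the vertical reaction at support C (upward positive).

R_C = 74.95 kN

Insert a hinge at B; M_B is the redundant, and each span becomes simply supported.
End slopes at the hinge B, treating each span as simply supported:
  span AB: triangular load, peak 7.9: w₀L³/(45EI) = 34.25/EI
  span BC: UDL 38.5: wL³/(24EI) = 146.2/EI
  relative rotation θ_0 = (34.25 + 146.2)/EI = 180.4/EI
A unit hogging moment at B produces rotation L₁/(3EI) + L₂/(3EI) = 3.433/EI.
Slope continuity at B: θ_0 = M_B·3.433/EI, so M_B = 180.4/3.433 = 52.55 kN·m (hogging).
Span BC, ΣM about C: R_B^{BC}·4.5 = 389.8 + 52.55, so R_B^{BC} = 98.3 kN and R_C = 173.2 − 98.3 = 74.95 kN.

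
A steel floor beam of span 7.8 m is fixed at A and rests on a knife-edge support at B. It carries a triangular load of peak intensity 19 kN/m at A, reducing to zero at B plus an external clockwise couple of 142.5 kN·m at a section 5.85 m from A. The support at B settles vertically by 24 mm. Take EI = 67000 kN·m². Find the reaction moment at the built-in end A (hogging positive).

Choose R_B as the redundant. The primary structure is the cantilever fixed at A.
Free-end deflection of the primary structure under the applied loading (downward +):
  triangular load, peak 19 at the fixed end: w₀L⁴/(30EI) = 2344/EI
  clockwise couple 142.5 at a = 5.85: M₀a(2L − a)/(2EI) = 4064/EI
  δ_0 = 6408/EI
Tip deflection under a unit load at B: L³/(3EI) = 158.2/EI.
With EI = 67000 kN·m²: δ_0 = 0.095645 m and δ_{BB} = 0.002361 m/kN.
Compatibility — the beam at B must follow the support down by 0.024 m: δ_0 − R_B·δ_{BB} = 0.024, so R_B = (0.095645 − 0.024)/0.002361 = 30.35 kN.
Moment equilibrium about A: M_A = Σ(load moments about A) − R_B·L = 335.2 − 30.35×7.8 = 98.46 kN·m.

M_A = 98.46 kN·m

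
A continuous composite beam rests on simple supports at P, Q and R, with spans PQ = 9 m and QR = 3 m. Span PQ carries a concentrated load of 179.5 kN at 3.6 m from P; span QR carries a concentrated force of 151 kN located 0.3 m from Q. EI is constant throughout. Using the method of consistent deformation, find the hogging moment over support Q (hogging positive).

Insert a hinge at Q; M_Q is the redundant, and each span becomes simply supported.
Rotations at Q on the released spans (each span's end-slope, ×1/EI):
  span PQ: point load 179.5 at a = 3.6: Pab(L + a)/(6LEI) = 814.2/EI
  span QR: point load 151 at a = 0.3: Pab(L + b)/(6LEI) = 38.73/EI
  relative rotation θ_0 = (814.2 + 38.73)/EI = 852.9/EI
A unit hogging moment at Q produces rotation L₁/(3EI) + L₂/(3EI) = 4/EI.
Slope continuity at Q: θ_0 = M_Q·4/EI, so M_Q = 852.9/4 = 213.2 kN·m (hogging).

M_Q = 213.2 kN·m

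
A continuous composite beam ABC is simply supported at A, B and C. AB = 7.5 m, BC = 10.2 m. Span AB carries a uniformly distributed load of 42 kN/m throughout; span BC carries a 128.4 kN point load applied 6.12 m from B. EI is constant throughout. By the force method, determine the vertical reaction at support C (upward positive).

R_C = 52.34 kN

Take M_B as the redundant. Released structure: two simple spans AB and BC with a hinge at B.
Discontinuity in slope at B on the released structure — sum the simple-span end rotations:
  span AB: UDL 42: wL³/(24EI) = 738.3/EI
  span BC: point load 128.4 at a = 6.12: Pab(L + b)/(6LEI) = 748.1/EI
  relative rotation θ_0 = (738.3 + 748.1)/EI = 1486/EI
A unit hogging moment at B produces rotation L₁/(3EI) + L₂/(3EI) = 5.9/EI.
Slope continuity at B: θ_0 = M_B·5.9/EI, so M_B = 1486/5.9 = 251.9 kN·m (hogging).
Span BC, ΣM about C: R_B^{BC}·10.2 = 523.9 + 251.9, so R_B^{BC} = 76.06 kN and R_C = 128.4 − 76.06 = 52.34 kN.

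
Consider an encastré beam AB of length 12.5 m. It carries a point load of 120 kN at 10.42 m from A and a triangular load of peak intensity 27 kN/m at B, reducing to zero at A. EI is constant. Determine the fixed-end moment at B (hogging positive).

M_B = 384.4 kN·m

Release both end moments; the primary structure is a simply-supported span AB with redundants M_A and M_B.
Simple-span end rotations at A and B under the given loads:
  at A: point load 120 at a = 10.42: Pab(L + b)/(6LEI) = 505.6/EI
  at B: point load 120 at a = 10.42: Pab(L + a)/(6LEI) = 794.8/EI
  at A: triangular load, peak 27: 7w₀L³/(360EI) = 1025/EI
  at B: triangular load, peak 27: w₀L³/(45EI) = 1172/EI
  θ_A0 = 1531/EI,  θ_B0 = 1967/EI
Flexibility coefficients: a unit moment at one end gives L/(3EI) there and L/(6EI) at the far end, so f₁₁ = f₂₂ = 4.167/EI and f₁₂ = f₂₁ = 2.083/EI.
Compatibility — zero rotation at each built-in end:
  4.167 M_A + 2.083 M_B = 1531
  2.083 M_A + 4.167 M_B = 1967
Solving the pair gives M_A = 175.2 kN·m and M_B = 384.4 kN·m (hogging).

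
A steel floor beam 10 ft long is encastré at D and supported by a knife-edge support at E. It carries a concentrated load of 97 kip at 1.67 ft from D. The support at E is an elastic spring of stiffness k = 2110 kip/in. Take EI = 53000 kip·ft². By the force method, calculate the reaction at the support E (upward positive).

Take the reaction at E as the redundant and release it; the primary structure is a cantilever fixed at D.
Deflection at E on the released cantilever, summing each load's contribution:
  point load 97 at a = 1.67: Pa²(3L − a)/(6EI) = 1277/EI
Tip deflection under a unit load at E: L³/(3EI) = 333.3/EI.
With EI = 53000 kip·ft²: δ_0 = 0.0241 ft and δ_{EE} = 0.006289 ft/kip.
Compatibility — the spring shortens by R_E/k under the reaction it provides: δ_0 − R_E·δ_{EE} = R_E/k. With 1/k = 1/(2110×12) ft/kip = 0.000039 ft/kip, R_E = δ_0 / (δ_{EE} + 1/k) = 0.0241 / (0.006289 + 0.000039) = 3.808 kip.

R_E = 3.808 kip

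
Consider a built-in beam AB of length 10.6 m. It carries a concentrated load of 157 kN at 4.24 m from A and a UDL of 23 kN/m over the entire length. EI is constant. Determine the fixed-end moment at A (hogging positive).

Take the two fixed-end moments M_A, M_B as redundants; the released structure is the simple span AB.
On the primary (simply-supported) span, the end slopes from the loading are:
  at A: point load 157 at a = 4.24: Pab(L + b)/(6LEI) = 1129/EI
  at B: point load 157 at a = 4.24: Pab(L + a)/(6LEI) = 987.9/EI
  at A: UDL 23: wL³/(24EI) = 1141/EI
  at B: UDL 23: wL³/(24EI) = 1141/EI
  θ_A0 = 2270/EI,  θ_B0 = 2129/EI
Flexibility coefficients: a unit moment at one end gives L/(3EI) there and L/(6EI) at the far end, so f₁₁ = f₂₂ = 3.533/EI and f₁₂ = f₂₁ = 1.767/EI.
Compatibility — zero rotation at each built-in end:
  3.533 M_A + 1.767 M_B = 2270
  1.767 M_A + 3.533 M_B = 2129
Solving the pair gives M_A = 455 kN·m and M_B = 375.1 kN·m (hogging).

M_A = 455 kN·m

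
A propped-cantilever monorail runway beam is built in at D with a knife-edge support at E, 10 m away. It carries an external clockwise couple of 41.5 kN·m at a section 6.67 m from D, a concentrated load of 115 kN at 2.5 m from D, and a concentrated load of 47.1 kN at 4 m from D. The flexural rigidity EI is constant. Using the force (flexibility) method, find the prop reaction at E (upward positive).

Remove the prop at E; the released (primary) structure is a cantilever built in at D.
Downward deflection at the released point E due to the loads:
  clockwise couple 41.5 at a = 6.67: M₀a(2L − a)/(2EI) = 1845/EI
  point load 115 at a = 2.5: Pa²(3L − a)/(6EI) = 3294/EI
  point load 47.1 at a = 4: Pa²(3L − a)/(6EI) = 3266/EI
  δ_0 = 8405/EI
Tip deflection under a unit load at E: L³/(3EI) = 333.3/EI.
The prop prevents deflection at E: R_E = δ_0/δ_{EE} = 8405/333.3 = 25.21 kN.

R_E = 25.21 kN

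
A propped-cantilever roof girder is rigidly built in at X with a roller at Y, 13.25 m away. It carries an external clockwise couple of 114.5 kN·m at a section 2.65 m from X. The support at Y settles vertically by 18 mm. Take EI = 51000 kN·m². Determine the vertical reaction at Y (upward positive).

R_Y = 3.483 kN

Choose R_Y as the redundant. The primary structure is the cantilever fixed at X.
Free-end deflection of the primary structure under the applied loading (downward +):
  clockwise couple 114.5 at a = 2.65: M₀a(2L − a)/(2EI) = 3618/EI
Tip deflection under a unit load at Y: L³/(3EI) = 775.4/EI.
With EI = 51000 kN·m²: δ_0 = 0.070948 m and δ_{YY} = 0.015204 m/kN.
Compatibility — the beam at Y must follow the support down by 0.018 m: δ_0 − R_Y·δ_{YY} = 0.018, so R_Y = (0.070948 − 0.018)/0.015204 = 3.483 kN.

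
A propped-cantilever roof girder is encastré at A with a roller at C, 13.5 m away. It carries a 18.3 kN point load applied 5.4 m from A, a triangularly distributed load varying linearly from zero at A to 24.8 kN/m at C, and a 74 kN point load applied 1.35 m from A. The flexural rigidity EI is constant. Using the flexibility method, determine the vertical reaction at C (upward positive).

Remove the prop at C; the released (primary) structure is a cantilever built in at A.
Deflection at C on the released cantilever, summing each load's contribution:
  point load 18.3 at a = 5.4: Pa²(3L − a)/(6EI) = 3122/EI
  triangular load, peak 24.8 at the free end: 11w₀L⁴/(120EI) = 75509/EI
  point load 74 at a = 1.35: Pa²(3L − a)/(6EI) = 880/EI
  δ_0 = 79511/EI
Flexibility coefficient — unit upward force at C: δ_{CC} = L³/(3EI) = 820.1/EI.
Compatibility at C: δ_0 − R_C·δ_{CC} = 0, so R_C = 79511/820.1 = 96.95 kN.

R_C = 96.95 kN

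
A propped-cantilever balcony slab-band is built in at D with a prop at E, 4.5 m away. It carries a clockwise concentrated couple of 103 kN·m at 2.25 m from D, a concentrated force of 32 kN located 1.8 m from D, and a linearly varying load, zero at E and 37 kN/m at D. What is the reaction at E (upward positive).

R_E = 49.06 kN

Choose R_E as the redundant. The primary structure is the cantilever fixed at D.
Deflection at E on the released cantilever, summing each load's contribution:
  clockwise couple 103 at a = 2.25: M₀a(2L − a)/(2EI) = 782.2/EI
  point load 32 at a = 1.8: Pa²(3L − a)/(6EI) = 202.2/EI
  triangular load, peak 37 at the fixed end: w₀L⁴/(30EI) = 505.7/EI
  δ_0 = 1490/EI
Tip deflection under a unit load at E: L³/(3EI) = 30.38/EI.
The prop prevents deflection at E: R_E = δ_0/δ_{EE} = 1490/30.38 = 49.06 kN.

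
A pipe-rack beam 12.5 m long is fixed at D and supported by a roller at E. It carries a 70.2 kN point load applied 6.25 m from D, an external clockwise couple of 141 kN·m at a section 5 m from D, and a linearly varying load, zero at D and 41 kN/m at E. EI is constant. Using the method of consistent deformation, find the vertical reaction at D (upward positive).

R_D = 152.7 kN

Choose R_E as the redundant. The primary structure is the cantilever fixed at D.
Free-end deflection of the primary structure under the applied loading (downward +):
  point load 70.2 at a = 6.25: Pa²(3L − a)/(6EI) = 14282/EI
  clockwise couple 141 at a = 5: M₀a(2L − a)/(2EI) = 7050/EI
  triangular load, peak 41 at the free end: 11w₀L⁴/(120EI) = 91756/EI
  δ_0 = 113088/EI
Flexibility coefficient — unit upward force at E: δ_{EE} = L³/(3EI) = 651/EI.
Compatibility at E: δ_0 − R_E·δ_{EE} = 0, so R_E = 113088/651 = 173.7 kN.
Vertical equilibrium: R_D = ΣP − R_E = 326.4 − 173.7 = 152.7 kN.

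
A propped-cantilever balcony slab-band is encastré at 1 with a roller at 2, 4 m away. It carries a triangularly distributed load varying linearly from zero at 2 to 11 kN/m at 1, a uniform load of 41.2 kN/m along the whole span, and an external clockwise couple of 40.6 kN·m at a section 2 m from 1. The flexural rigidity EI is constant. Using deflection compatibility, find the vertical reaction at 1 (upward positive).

Choose R_2 as the redundant. The primary structure is the cantilever fixed at 1.
Downward deflection at the released point 2 due to the loads:
  triangular load, peak 11 at the fixed end: w₀L⁴/(30EI) = 93.87/EI
  UDL 41.2: wL⁴/(8EI) = 1318/EI
  clockwise couple 40.6 at a = 2: M₀a(2L − a)/(2EI) = 243.6/EI
  δ_0 = 1656/EI
Flexibility coefficient — unit upward force at 2: δ_{22} = L³/(3EI) = 21.33/EI.
The prop prevents deflection at 2: R_2 = δ_0/δ_{22} = 1656/21.33 = 77.62 kN.
Vertical equilibrium: R_1 = ΣP − R_2 = 186.8 − 77.62 = 109.2 kN.

R_1 = 109.2 kN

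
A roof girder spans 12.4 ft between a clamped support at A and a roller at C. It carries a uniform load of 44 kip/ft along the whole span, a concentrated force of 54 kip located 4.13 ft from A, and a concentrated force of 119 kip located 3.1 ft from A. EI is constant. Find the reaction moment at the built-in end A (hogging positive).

M_A = 1212 kip·ft

Choose R_C as the redundant. The primary structure is the cantilever fixed at A.
Free-end deflection of the primary structure under the applied loading (downward +):
  UDL 44: wL⁴/(8EI) = 130032/EI
  point load 54 at a = 4.13: Pa²(3L − a)/(6EI) = 5077/EI
  point load 119 at a = 3.1: Pa²(3L − a)/(6EI) = 6499/EI
  δ_0 = 141608/EI
Tip deflection under a unit load at C: L³/(3EI) = 635.5/EI.
Compatibility at C: δ_0 − R_C·δ_{CC} = 0, so R_C = 141608/635.5 = 222.8 kip.
Moment equilibrium about A: M_A = Σ(load moments about A) − R_C·L = 3975 − 222.8×12.4 = 1212 kip·ft.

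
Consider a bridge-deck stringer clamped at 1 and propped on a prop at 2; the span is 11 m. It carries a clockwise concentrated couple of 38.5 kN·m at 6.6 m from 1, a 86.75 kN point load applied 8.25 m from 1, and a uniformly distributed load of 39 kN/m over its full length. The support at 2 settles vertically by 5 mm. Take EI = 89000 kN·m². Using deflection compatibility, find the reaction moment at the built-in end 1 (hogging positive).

Choose R_2 as the redundant. The primary structure is the cantilever fixed at 1.
Deflection at 2 on the released cantilever, summing each load's contribution:
  clockwise couple 38.5 at a = 6.6: M₀a(2L − a)/(2EI) = 1957/EI
  point load 86.75 at a = 8.25: Pa²(3L − a)/(6EI) = 24356/EI
  UDL 39: wL⁴/(8EI) = 71375/EI
  δ_0 = 97687/EI
Tip deflection under a unit load at 2: L³/(3EI) = 443.7/EI.
With EI = 89000 kN·m²: δ_0 = 1.0976 m and δ_{22} = 0.004985 m/kN.
Compatibility — the beam at 2 must follow the support down by 0.005 m: δ_0 − R_2·δ_{22} = 0.005, so R_2 = (1.0976 − 0.005)/0.004985 = 219.2 kN.
Moment equilibrium about 1: M_1 = Σ(load moments about 1) − R_2·L = 3114 − 219.2×11 = 702.7 kN·m.

M_1 = 702.7 kN·m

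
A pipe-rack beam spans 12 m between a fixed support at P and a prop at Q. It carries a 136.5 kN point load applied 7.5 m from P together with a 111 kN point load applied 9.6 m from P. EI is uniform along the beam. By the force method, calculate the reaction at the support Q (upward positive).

Take the reaction at Q as the redundant and release it; the primary structure is a cantilever fixed at P.
Deflection at Q on the released cantilever, summing each load's contribution:
  point load 136.5 at a = 7.5: Pa²(3L − a)/(6EI) = 36471/EI
  point load 111 at a = 9.6: Pa²(3L − a)/(6EI) = 45011/EI
  δ_0 = 81482/EI
Flexibility coefficient — unit upward force at Q: δ_{QQ} = L³/(3EI) = 576/EI.
Compatibility at Q: δ_0 − R_Q·δ_{QQ} = 0, so R_Q = 81482/576 = 141.5 kN.

R_Q = 141.5 kN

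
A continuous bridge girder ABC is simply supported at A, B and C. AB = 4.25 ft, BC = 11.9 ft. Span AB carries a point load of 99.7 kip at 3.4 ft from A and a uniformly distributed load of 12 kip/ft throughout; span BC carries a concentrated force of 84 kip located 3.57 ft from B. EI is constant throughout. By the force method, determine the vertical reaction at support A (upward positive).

R_A = 9.049 kip

Release continuity at B by inserting a hinge; the redundant is the internal moment M_B. The primary structure is two simply-supported spans AB and BC.
Rotations at B on the released spans (each span's end-slope, ×1/EI):
  span AB: point load 99.7 at a = 3.4: Pab(L + a)/(6LEI) = 86.44/EI
  span AB: UDL 12: wL³/(24EI) = 38.38/EI
  span BC: point load 84 at a = 3.57: Pab(L + b)/(6LEI) = 707.8/EI
  relative rotation θ_0 = (124.8 + 707.8)/EI = 832.6/EI
A unit hogging moment at B produces rotation L₁/(3EI) + L₂/(3EI) = 5.383/EI.
Slope continuity at B: θ_0 = M_B·5.383/EI, so M_B = 832.6/5.383 = 154.7 kip·ft (hogging).
Span AB, ΣM about A with M_B applied at B: R_B^{AB}·4.25 = 447.4 + 154.7, so R_B^{AB} = 141.7 kip and R_A = 150.7 − 141.7 = 9.049 kip.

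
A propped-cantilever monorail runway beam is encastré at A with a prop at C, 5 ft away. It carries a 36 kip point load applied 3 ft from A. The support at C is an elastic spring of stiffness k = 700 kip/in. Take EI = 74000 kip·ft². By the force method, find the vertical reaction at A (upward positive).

Release the roller at C. Primary structure: cantilever fixed at A.
Free-end deflection of the primary structure under the applied loading (downward +):
  point load 36 at a = 3: Pa²(3L − a)/(6EI) = 648/EI
Flexibility coefficient — unit upward force at C: δ_{CC} = L³/(3EI) = 41.67/EI.
With EI = 74000 kip·ft²: δ_0 = 0.008757 ft and δ_{CC} = 0.000563 ft/kip.
Compatibility — the spring shortens by R_C/k under the reaction it provides: δ_0 − R_C·δ_{CC} = R_C/k. With 1/k = 1/(700×12) ft/kip = 0.000119 ft/kip, R_C = δ_0 / (δ_{CC} + 1/k) = 0.008757 / (0.000563 + 0.000119) = 12.84 kip.
Vertical equilibrium: R_A = ΣP − R_C = 36 − 12.84 = 23.16 kip.

R_A = 23.16 kip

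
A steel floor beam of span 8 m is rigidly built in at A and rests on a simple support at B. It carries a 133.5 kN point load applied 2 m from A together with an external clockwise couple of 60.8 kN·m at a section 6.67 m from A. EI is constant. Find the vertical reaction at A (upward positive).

Remove the prop at B; the released (primary) structure is a cantilever built in at A.
Primary-structure tip deflection at B by superposition:
  point load 133.5 at a = 2: Pa²(3L − a)/(6EI) = 1958/EI
  clockwise couple 60.8 at a = 6.67: M₀a(2L − a)/(2EI) = 1892/EI
  δ_0 = 3850/EI
Flexibility coefficient — unit upward force at B: δ_{BB} = L³/(3EI) = 170.7/EI.
The prop prevents deflection at B: R_B = δ_0/δ_{BB} = 3850/170.7 = 22.56 kN.
Vertical equilibrium: R_A = ΣP − R_B = 133.5 − 22.56 = 110.9 kN.

R_A = 110.9 kN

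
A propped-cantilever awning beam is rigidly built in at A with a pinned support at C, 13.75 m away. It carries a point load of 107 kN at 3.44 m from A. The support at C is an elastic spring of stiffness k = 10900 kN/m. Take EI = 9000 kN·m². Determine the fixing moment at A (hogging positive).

M_A = 241.6 kN·m

Take the reaction at C as the redundant and release it; the primary structure is a cantilever fixed at A.
Primary-structure tip deflection at C by superposition:
  point load 107 at a = 3.44: Pa²(3L − a)/(6EI) = 7979/EI
Tip deflection under a unit load at C: L³/(3EI) = 866.5/EI.
With EI = 9000 kN·m²: δ_0 = 0.88657 m and δ_{CC} = 0.096282 m/kN.
Compatibility — the spring shortens by R_C/k under the reaction it provides: δ_0 − R_C·δ_{CC} = R_C/k. With 1/k = 0.000092 m/kN, R_C = δ_0 / (δ_{CC} + 1/k) = 0.88657 / (0.096282 + 0.000092) = 9.199 kN.
Moment equilibrium about A: M_A = Σ(load moments about A) − R_C·L = 368.1 − 9.199×13.75 = 241.6 kN·m.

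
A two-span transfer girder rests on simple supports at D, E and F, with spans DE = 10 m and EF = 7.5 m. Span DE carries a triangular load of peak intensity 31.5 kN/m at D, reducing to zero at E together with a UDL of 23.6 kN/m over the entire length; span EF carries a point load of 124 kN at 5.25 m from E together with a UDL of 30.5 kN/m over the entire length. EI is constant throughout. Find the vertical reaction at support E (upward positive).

R_E = 420 kN

Release continuity at E by inserting a hinge; the redundant is the internal moment M_E. The primary structure is two simply-supported spans DE and EF.
End slopes at the hinge E, treating each span as simply supported:
  span DE: triangular load, peak 31.5: 7w₀L³/(360EI) = 612.5/EI
  span DE: UDL 23.6: wL³/(24EI) = 983.3/EI
  span EF: point load 124 at a = 5.25: Pab(L + b)/(6LEI) = 317.4/EI
  span EF: UDL 30.5: wL³/(24EI) = 536.1/EI
  relative rotation θ_0 = (1596 + 853.5)/EI = 2449/EI
A unit hogging moment at E produces rotation L₁/(3EI) + L₂/(3EI) = 5.833/EI.
Compatibility: M_E·(L₁+L₂)/(3EI) = θ_0, giving M_E = 419.9 kN·m (hogging).
Span DE, ΣM about D with M_E applied at E: R_E^{DE}·10 = 1705 + 419.9, so R_E^{DE} = 212.5 kN and R_D = 393.5 − 212.5 = 181 kN.
Span EF, ΣM about F: R_E^{EF}·7.5 = 1137 + 419.9, so R_E^{EF} = 207.6 kN and R_F = 352.8 − 207.6 = 145.2 kN.
R_E = 212.5 + 207.6 = 420 kN.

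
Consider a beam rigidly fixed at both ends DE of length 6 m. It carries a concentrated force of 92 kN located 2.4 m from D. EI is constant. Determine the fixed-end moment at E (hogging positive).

Release both end moments; the primary structure is a simply-supported span DE with redundants M_D and M_E.
On the primary (simply-supported) span, the end slopes from the loading are:
  at D: point load 92 at a = 2.4: Pab(L + b)/(6LEI) = 212/EI
  at E: point load 92 at a = 2.4: Pab(L + a)/(6LEI) = 185.5/EI
  θ_D0 = 212/EI,  θ_E0 = 185.5/EI
Flexibility coefficients: a unit moment at one end gives L/(3EI) there and L/(6EI) at the far end, so f₁₁ = f₂₂ = 2/EI and f₁₂ = f₂₁ = 1/EI.
Compatibility — zero rotation at each built-in end:
  2 M_D + 1 M_E = 212
  1 M_D + 2 M_E = 185.5
Solving the pair gives M_D = 79.49 kN·m and M_E = 52.99 kN·m (hogging).

M_E = 52.99 kN·m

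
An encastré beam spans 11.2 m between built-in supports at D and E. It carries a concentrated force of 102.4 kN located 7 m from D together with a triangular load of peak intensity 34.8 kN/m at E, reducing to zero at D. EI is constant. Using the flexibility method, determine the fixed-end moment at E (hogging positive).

M_E = 386.3 kN·m

Take the two fixed-end moments M_D, M_E as redundants; the released structure is the simple span DE.
On the primary (simply-supported) span, the end slopes from the loading are:
  at D: point load 102.4 at a = 7: Pab(L + b)/(6LEI) = 689.9/EI
  at E: point load 102.4 at a = 7: Pab(L + a)/(6LEI) = 815.4/EI
  at D: triangular load, peak 34.8: 7w₀L³/(360EI) = 950.7/EI
  at E: triangular load, peak 34.8: w₀L³/(45EI) = 1086/EI
  θ_D0 = 1641/EI,  θ_E0 = 1902/EI
Flexibility coefficients: a unit moment at one end gives L/(3EI) there and L/(6EI) at the far end, so f₁₁ = f₂₂ = 3.733/EI and f₁₂ = f₂₁ = 1.867/EI.
Compatibility — zero rotation at each built-in end:
  3.733 M_D + 1.867 M_E = 1641
  1.867 M_D + 3.733 M_E = 1902
Solving the pair gives M_D = 246.3 kN·m and M_E = 386.3 kN·m (hogging).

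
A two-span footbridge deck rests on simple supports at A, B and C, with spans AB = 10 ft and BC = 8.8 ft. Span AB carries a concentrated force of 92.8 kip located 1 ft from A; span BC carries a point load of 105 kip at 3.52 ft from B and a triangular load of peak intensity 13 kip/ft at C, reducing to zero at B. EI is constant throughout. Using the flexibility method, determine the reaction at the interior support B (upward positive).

Take M_B as the redundant. Released structure: two simple spans AB and BC with a hinge at B.
End slopes at the hinge B, treating each span as simply supported:
  span AB: point load 92.8 at a = 1: Pab(L + a)/(6LEI) = 153.1/EI
  span BC: point load 105 at a = 3.52: Pab(L + b)/(6LEI) = 520.4/EI
  span BC: triangular load, peak 13: 7w₀L³/(360EI) = 172.3/EI
  relative rotation θ_0 = (153.1 + 692.7)/EI = 845.8/EI
A unit hogging moment at B produces rotation L₁/(3EI) + L₂/(3EI) = 6.267/EI.
Slope continuity at B: θ_0 = M_B·6.267/EI, so M_B = 845.8/6.267 = 135 kip·ft (hogging).
Span AB, ΣM about A with M_B applied at B: R_B^{AB}·10 = 92.8 + 135, so R_B^{AB} = 22.78 kip and R_A = 92.8 − 22.78 = 70.02 kip.
Span BC, ΣM about C: R_B^{BC}·8.8 = 722.2 + 135, so R_B^{BC} = 97.4 kip and R_C = 162.2 − 97.4 = 64.8 kip.
R_B = 22.78 + 97.4 = 120.2 kip.

R_B = 120.2 kip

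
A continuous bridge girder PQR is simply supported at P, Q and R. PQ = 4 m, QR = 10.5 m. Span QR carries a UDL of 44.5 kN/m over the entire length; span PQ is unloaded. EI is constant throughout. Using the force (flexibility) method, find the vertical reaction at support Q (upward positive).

R_Q = 386.9 kN

Insert a hinge at Q; M_Q is the redundant, and each span becomes simply supported.
End slopes at the hinge Q, treating each span as simply supported:
  span QR: UDL 44.5: wL³/(24EI) = 2146/EI
  relative rotation θ_0 = (0 + 2146)/EI = 2146/EI
A unit hogging moment at Q produces rotation L₁/(3EI) + L₂/(3EI) = 4.833/EI.
Slope continuity at Q: θ_0 = M_Q·4.833/EI, so M_Q = 2146/4.833 = 444.1 kN·m (hogging).
Span PQ, ΣM about P with M_Q applied at Q: R_Q^{PQ}·4 = 0 + 444.1, so R_Q^{PQ} = 111 kN and R_P = 0 − 111 = -111 kN.
Span QR, ΣM about R: R_Q^{QR}·10.5 = 2453 + 444.1, so R_Q^{QR} = 275.9 kN and R_R = 467.2 − 275.9 = 191.3 kN.
R_Q = 111 + 275.9 = 386.9 kN.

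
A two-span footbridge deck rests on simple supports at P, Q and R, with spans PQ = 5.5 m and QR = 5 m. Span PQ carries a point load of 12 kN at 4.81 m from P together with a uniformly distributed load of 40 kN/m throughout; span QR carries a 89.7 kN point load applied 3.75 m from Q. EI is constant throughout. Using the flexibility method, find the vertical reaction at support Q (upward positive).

R_Q = 184.1 kN

Insert a hinge at Q; M_Q is the redundant, and each span becomes simply supported.
Discontinuity in slope at Q on the released structure — sum the simple-span end rotations:
  span PQ: point load 12 at a = 4.81: Pab(L + a)/(6LEI) = 12.44/EI
  span PQ: UDL 40: wL³/(24EI) = 277.3/EI
  span QR: point load 89.7 at a = 3.75: Pab(L + b)/(6LEI) = 87.6/EI
  relative rotation θ_0 = (289.7 + 87.6)/EI = 377.3/EI
A unit hogging moment at Q produces rotation L₁/(3EI) + L₂/(3EI) = 3.5/EI.
Compatibility: M_Q·(L₁+L₂)/(3EI) = θ_0, giving M_Q = 107.8 kN·m (hogging).
Span PQ, ΣM about P with M_Q applied at Q: R_Q^{PQ}·5.5 = 662.7 + 107.8, so R_Q^{PQ} = 140.1 kN and R_P = 232 − 140.1 = 91.9 kN.
Span QR, ΣM about R: R_Q^{QR}·5 = 112.1 + 107.8, so R_Q^{QR} = 43.99 kN and R_R = 89.7 − 43.99 = 45.71 kN.
R_Q = 140.1 + 43.99 = 184.1 kN.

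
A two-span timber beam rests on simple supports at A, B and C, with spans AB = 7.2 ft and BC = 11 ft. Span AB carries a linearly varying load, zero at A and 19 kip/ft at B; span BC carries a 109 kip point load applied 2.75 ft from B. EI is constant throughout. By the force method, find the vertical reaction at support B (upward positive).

Release continuity at B by inserting a hinge; the redundant is the internal moment M_B. The primary structure is two simply-supported spans AB and BC.
End slopes at the hinge B, treating each span as simply supported:
  span AB: triangular load, peak 19: w₀L³/(45EI) = 157.6/EI
  span BC: point load 109 at a = 2.75: Pab(L + b)/(6LEI) = 721.3/EI
  relative rotation θ_0 = (157.6 + 721.3)/EI = 878.9/EI
A unit hogging moment at B produces rotation L₁/(3EI) + L₂/(3EI) = 6.067/EI.
Compatibility: M_B·(L₁+L₂)/(3EI) = θ_0, giving M_B = 144.9 kip·ft (hogging).
Span AB, ΣM about A with M_B applied at B: R_B^{AB}·7.2 = 328.3 + 144.9, so R_B^{AB} = 65.72 kip and R_A = 68.4 − 65.72 = 2.679 kip.
Span BC, ΣM about C: R_B^{BC}·11 = 899.2 + 144.9, so R_B^{BC} = 94.92 kip and R_C = 109 − 94.92 = 14.08 kip.
R_B = 65.72 + 94.92 = 160.6 kip.

R_B = 160.6 kip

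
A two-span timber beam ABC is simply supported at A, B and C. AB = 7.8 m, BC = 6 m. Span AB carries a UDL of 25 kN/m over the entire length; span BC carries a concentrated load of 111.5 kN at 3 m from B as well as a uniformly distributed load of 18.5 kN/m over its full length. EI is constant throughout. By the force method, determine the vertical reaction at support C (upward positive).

Take M_B as the redundant. Released structure: two simple spans AB and BC with a hinge at B.
Rotations at B on the released spans (each span's end-slope, ×1/EI):
  span AB: UDL 25: wL³/(24EI) = 494.3/EI
  span BC: point load 111.5 at a = 3: Pab(L + b)/(6LEI) = 250.9/EI
  span BC: UDL 18.5: wL³/(24EI) = 166.5/EI
  relative rotation θ_0 = (494.3 + 417.4)/EI = 911.7/EI
A unit hogging moment at B produces rotation L₁/(3EI) + L₂/(3EI) = 4.6/EI.
Compatibility: M_B·(L₁+L₂)/(3EI) = θ_0, giving M_B = 198.2 kN·m (hogging).
Span BC, ΣM about C: R_B^{BC}·6 = 667.5 + 198.2, so R_B^{BC} = 144.3 kN and R_C = 222.5 − 144.3 = 78.22 kN.

R_C = 78.22 kN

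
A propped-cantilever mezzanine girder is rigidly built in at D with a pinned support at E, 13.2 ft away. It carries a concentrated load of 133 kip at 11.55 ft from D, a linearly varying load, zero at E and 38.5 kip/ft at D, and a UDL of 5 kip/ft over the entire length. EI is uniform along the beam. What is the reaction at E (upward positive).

Remove the prop at E; the released (primary) structure is a cantilever built in at D.
Deflection at E on the released cantilever, summing each load's contribution:
  point load 133 at a = 11.55: Pa²(3L − a)/(6EI) = 82946/EI
  triangular load, peak 38.5 at the fixed end: w₀L⁴/(30EI) = 38961/EI
  UDL 5: wL⁴/(8EI) = 18975/EI
  δ_0 = 140883/EI
Flexibility coefficient — unit upward force at E: δ_{EE} = L³/(3EI) = 766.7/EI.
The prop prevents deflection at E: R_E = δ_0/δ_{EE} = 140883/766.7 = 183.8 kip.

R_E = 183.8 kip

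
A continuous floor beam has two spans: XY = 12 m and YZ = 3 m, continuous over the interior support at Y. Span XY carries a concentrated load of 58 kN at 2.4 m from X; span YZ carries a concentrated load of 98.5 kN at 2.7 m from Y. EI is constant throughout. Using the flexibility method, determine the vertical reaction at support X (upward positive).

Take M_Y as the redundant. Released structure: two simple spans XY and YZ with a hinge at Y.
End slopes at the hinge Y, treating each span as simply supported:
  span XY: point load 58 at a = 2.4: Pab(L + a)/(6LEI) = 267.3/EI
  span YZ: point load 98.5 at a = 2.7: Pab(L + b)/(6LEI) = 14.63/EI
  relative rotation θ_0 = (267.3 + 14.63)/EI = 281.9/EI
A unit hogging moment at Y produces rotation L₁/(3EI) + L₂/(3EI) = 5/EI.
Slope continuity at Y: θ_0 = M_Y·5/EI, so M_Y = 281.9/5 = 56.38 kN·m (hogging).
Span XY, ΣM about X with M_Y applied at Y: R_Y^{XY}·12 = 139.2 + 56.38, so R_Y^{XY} = 16.3 kN and R_X = 58 − 16.3 = 41.7 kN.

R_X = 41.7 kN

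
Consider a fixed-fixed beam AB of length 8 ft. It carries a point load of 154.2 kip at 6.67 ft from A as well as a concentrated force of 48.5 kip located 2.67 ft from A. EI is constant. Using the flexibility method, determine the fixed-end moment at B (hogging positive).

Release both end moments; the primary structure is a simply-supported span AB with redundants M_A and M_B.
Simple-span end rotations at A and B under the given loads:
  at A: point load 154.2 at a = 6.67: Pab(L + b)/(6LEI) = 265.9/EI
  at B: point load 154.2 at a = 6.67: Pab(L + a)/(6LEI) = 418.1/EI
  at A: point load 48.5 at a = 2.67: Pab(L + b)/(6LEI) = 191.7/EI
  at B: point load 48.5 at a = 2.67: Pab(L + a)/(6LEI) = 153.4/EI
  θ_A0 = 457.6/EI,  θ_B0 = 571.5/EI
Flexibility coefficients: a unit moment at one end gives L/(3EI) there and L/(6EI) at the far end, so f₁₁ = f₂₂ = 2.667/EI and f₁₂ = f₂₁ = 1.333/EI.
Compatibility — zero rotation at each built-in end:
  2.667 M_A + 1.333 M_B = 457.6
  1.333 M_A + 2.667 M_B = 571.5
Solving the pair gives M_A = 85.91 kip·ft and M_B = 171.4 kip·ft (hogging).

M_B = 171.4 kip·ft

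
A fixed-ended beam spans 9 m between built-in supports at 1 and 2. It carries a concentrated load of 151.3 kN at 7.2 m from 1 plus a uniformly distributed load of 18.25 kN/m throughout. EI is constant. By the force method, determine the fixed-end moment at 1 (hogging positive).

M_1 = 166.8 kN·m

Take the two fixed-end moments M_1, M_2 as redundants; the released structure is the simple span 12.
End rotations of the released simple span under the applied load (×1/EI):
  at 1: point load 151.3 at a = 7.2: Pab(L + b)/(6LEI) = 392.2/EI
  at 2: point load 151.3 at a = 7.2: Pab(L + a)/(6LEI) = 588.3/EI
  at 1: UDL 18.25: wL³/(24EI) = 554.3/EI
  at 2: UDL 18.25: wL³/(24EI) = 554.3/EI
  θ_10 = 946.5/EI,  θ_20 = 1143/EI
Flexibility coefficients: a unit moment at one end gives L/(3EI) there and L/(6EI) at the far end, so f₁₁ = f₂₂ = 3/EI and f₁₂ = f₂₁ = 1.5/EI.
Compatibility — zero rotation at each built-in end:
  3 M_1 + 1.5 M_2 = 946.5
  1.5 M_1 + 3 M_2 = 1143
Solving the pair gives M_1 = 166.8 kN·m and M_2 = 297.5 kN·m (hogging).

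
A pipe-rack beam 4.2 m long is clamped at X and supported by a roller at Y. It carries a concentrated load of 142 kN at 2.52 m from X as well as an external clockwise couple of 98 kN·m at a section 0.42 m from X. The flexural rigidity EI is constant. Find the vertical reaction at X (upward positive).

R_X = 74.01 kN

Remove the prop at Y; the released (primary) structure is a cantilever built in at X.
Downward deflection at the released point Y due to the loads:
  point load 142 at a = 2.52: Pa²(3L − a)/(6EI) = 1515/EI
  clockwise couple 98 at a = 0.42: M₀a(2L − a)/(2EI) = 164.2/EI
  δ_0 = 1679/EI
Tip deflection under a unit load at Y: L³/(3EI) = 24.7/EI.
The prop prevents deflection at Y: R_Y = δ_0/δ_{YY} = 1679/24.7 = 67.99 kN.
Vertical equilibrium: R_X = ΣP − R_Y = 142 − 67.99 = 74.01 kN.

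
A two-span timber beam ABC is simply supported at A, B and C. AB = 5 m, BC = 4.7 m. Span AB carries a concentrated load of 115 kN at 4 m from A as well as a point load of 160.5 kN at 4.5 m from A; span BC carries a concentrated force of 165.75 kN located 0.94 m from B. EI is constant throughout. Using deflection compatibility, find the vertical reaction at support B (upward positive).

Insert a hinge at B; M_B is the redundant, and each span becomes simply supported.
Discontinuity in slope at B on the released structure — sum the simple-span end rotations:
  span AB: point load 115 at a = 4: Pab(L + a)/(6LEI) = 138/EI
  span AB: point load 160.5 at a = 4.5: Pab(L + a)/(6LEI) = 114.4/EI
  span BC: point load 165.75 at a = 0.94: Pab(L + b)/(6LEI) = 175.7/EI
  relative rotation θ_0 = (252.4 + 175.7)/EI = 428.1/EI
A unit hogging moment at B produces rotation L₁/(3EI) + L₂/(3EI) = 3.233/EI.
Slope continuity at B: θ_0 = M_B·3.233/EI, so M_B = 428.1/3.233 = 132.4 kN·m (hogging).
Span AB, ΣM about A with M_B applied at B: R_B^{AB}·5 = 1182 + 132.4, so R_B^{AB} = 262.9 kN and R_A = 275.5 − 262.9 = 12.57 kN.
Span BC, ΣM about C: R_B^{BC}·4.7 = 623.2 + 132.4, so R_B^{BC} = 160.8 kN and R_C = 165.8 − 160.8 = 4.979 kN.
R_B = 262.9 + 160.8 = 423.7 kN.

R_B = 423.7 kN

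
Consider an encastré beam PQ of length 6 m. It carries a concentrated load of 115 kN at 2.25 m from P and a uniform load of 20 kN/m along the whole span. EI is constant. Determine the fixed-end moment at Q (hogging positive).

M_Q = 120.6 kN·m

Release both end moments; the primary structure is a simply-supported span PQ with redundants M_P and M_Q.
Simple-span end rotations at P and Q under the given loads:
  at P: point load 115 at a = 2.25: Pab(L + b)/(6LEI) = 262.8/EI
  at Q: point load 115 at a = 2.25: Pab(L + a)/(6LEI) = 222.4/EI
  at P: UDL 20: wL³/(24EI) = 180/EI
  at Q: UDL 20: wL³/(24EI) = 180/EI
  θ_P0 = 442.8/EI,  θ_Q0 = 402.4/EI
Flexibility coefficients: a unit moment at one end gives L/(3EI) there and L/(6EI) at the far end, so f₁₁ = f₂₂ = 2/EI and f₁₂ = f₂₁ = 1/EI.
Compatibility — zero rotation at each built-in end:
  2 M_P + 1 M_Q = 442.8
  1 M_P + 2 M_Q = 402.4
Solving the pair gives M_P = 161.1 kN·m and M_Q = 120.6 kN·m (hogging).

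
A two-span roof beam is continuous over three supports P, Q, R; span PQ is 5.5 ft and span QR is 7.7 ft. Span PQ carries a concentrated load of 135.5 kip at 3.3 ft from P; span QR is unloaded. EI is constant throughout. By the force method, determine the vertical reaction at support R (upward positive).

Insert a hinge at Q; M_Q is the redundant, and each span becomes simply supported.
Rotations at Q on the released spans (each span's end-slope, ×1/EI):
  span PQ: point load 135.5 at a = 3.3: Pab(L + a)/(6LEI) = 262.3/EI
  relative rotation θ_0 = (262.3 + 0)/EI = 262.3/EI
A unit hogging moment at Q produces rotation L₁/(3EI) + L₂/(3EI) = 4.4/EI.
Slope continuity at Q: θ_0 = M_Q·4.4/EI, so M_Q = 262.3/4.4 = 59.62 kip·ft (hogging).
Span QR, ΣM about R: R_Q^{QR}·7.7 = 0 + 59.62, so R_Q^{QR} = 7.743 kip and R_R = 0 − 7.743 = -7.743 kip.

R_R = -7.743 kip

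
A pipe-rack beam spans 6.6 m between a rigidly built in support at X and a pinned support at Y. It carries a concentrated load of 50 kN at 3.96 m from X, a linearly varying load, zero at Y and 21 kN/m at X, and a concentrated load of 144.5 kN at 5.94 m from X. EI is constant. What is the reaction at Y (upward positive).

R_Y = 158.4 kN

Release the roller at Y. Primary structure: cantilever fixed at X.
Free-end deflection of the primary structure under the applied loading (downward +):
  point load 50 at a = 3.96: Pa²(3L − a)/(6EI) = 2070/EI
  triangular load, peak 21 at the fixed end: w₀L⁴/(30EI) = 1328/EI
  point load 144.5 at a = 5.94: Pa²(3L − a)/(6EI) = 11777/EI
  δ_0 = 15176/EI
Flexibility coefficient — unit upward force at Y: δ_{YY} = L³/(3EI) = 95.83/EI.
Compatibility at Y: δ_0 − R_Y·δ_{YY} = 0, so R_Y = 15176/95.83 = 158.4 kN.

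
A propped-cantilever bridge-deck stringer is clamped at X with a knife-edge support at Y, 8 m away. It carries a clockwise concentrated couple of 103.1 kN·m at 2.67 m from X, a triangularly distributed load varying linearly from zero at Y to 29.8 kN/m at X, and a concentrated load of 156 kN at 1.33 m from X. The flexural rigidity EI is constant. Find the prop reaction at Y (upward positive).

R_Y = 40.7 kN

Release the roller at Y. Primary structure: cantilever fixed at X.
Downward deflection at the released point Y due to the loads:
  clockwise couple 103.1 at a = 2.67: M₀a(2L − a)/(2EI) = 1835/EI
  triangular load, peak 29.8 at the fixed end: w₀L⁴/(30EI) = 4069/EI
  point load 156 at a = 1.33: Pa²(3L − a)/(6EI) = 1043/EI
  δ_0 = 6946/EI
Flexibility coefficient — unit upward force at Y: δ_{YY} = L³/(3EI) = 170.7/EI.
Compatibility at Y: δ_0 − R_Y·δ_{YY} = 0, so R_Y = 6946/170.7 = 40.7 kN.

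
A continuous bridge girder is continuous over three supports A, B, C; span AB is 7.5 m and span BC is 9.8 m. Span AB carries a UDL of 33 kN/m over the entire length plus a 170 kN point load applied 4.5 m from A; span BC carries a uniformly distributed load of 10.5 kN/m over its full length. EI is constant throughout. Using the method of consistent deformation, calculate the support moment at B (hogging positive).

Insert a hinge at B; M_B is the redundant, and each span becomes simply supported.
Discontinuity in slope at B on the released structure — sum the simple-span end rotations:
  span AB: UDL 33: wL³/(24EI) = 580.1/EI
  span AB: point load 170 at a = 4.5: Pab(L + a)/(6LEI) = 612/EI
  span BC: UDL 10.5: wL³/(24EI) = 411.8/EI
  relative rotation θ_0 = (1192 + 411.8)/EI = 1604/EI
A unit hogging moment at B produces rotation L₁/(3EI) + L₂/(3EI) = 5.767/EI.
Slope continuity at B: θ_0 = M_B·5.767/EI, so M_B = 1604/5.767 = 278.1 kN·m (hogging).

M_B = 278.1 kN·m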